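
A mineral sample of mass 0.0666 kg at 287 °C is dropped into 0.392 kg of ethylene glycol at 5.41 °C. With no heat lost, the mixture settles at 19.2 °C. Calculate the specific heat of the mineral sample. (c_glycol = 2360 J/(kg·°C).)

c ≈ 715 J/(kg·°C)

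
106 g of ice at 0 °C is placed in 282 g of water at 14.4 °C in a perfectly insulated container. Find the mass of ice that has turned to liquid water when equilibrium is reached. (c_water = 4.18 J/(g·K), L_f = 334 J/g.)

Cooling the water to 0 °C releases 282·4.18·14.4 = 16974 J.
Fully melting the ice requires m_ice L_f = 106·334 = 35404 J.
16974 J < 35404 J, so only part of the ice melts and the system sits at 0 °C.
m_melt = 16974 / L_f = 50.82 g.

m_melted ≈ 50.8 g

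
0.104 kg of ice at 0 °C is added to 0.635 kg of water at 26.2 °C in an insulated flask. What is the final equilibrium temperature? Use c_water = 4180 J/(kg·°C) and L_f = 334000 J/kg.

T_f ≈ 11.3 °C

Energy conservation, ΣQ = 0:
melt ice: 0.104·334000 = 34736
  warm the meltwater: 434.72 T
  water cools: 0.635·4180·(T − 26.2) = 2654.3(T − 26.2)
3089 T = 69543 − 34736 = 34807
T ≈ 11.27 °C (positive, so assuming full melt was valid).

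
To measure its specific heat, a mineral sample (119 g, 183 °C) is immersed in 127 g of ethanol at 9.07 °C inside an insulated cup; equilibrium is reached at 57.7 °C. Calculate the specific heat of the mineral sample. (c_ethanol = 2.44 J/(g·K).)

Heat lost by the mineral sample = heat gained by the ethanol:
119×c×(183 − 57.7) = 127×2.44×(57.7 − 9.07)
14911 c = 15069  ⇒  c ≈ 1.011 J/(g·K)

c ≈ 1.01 J/(g·K)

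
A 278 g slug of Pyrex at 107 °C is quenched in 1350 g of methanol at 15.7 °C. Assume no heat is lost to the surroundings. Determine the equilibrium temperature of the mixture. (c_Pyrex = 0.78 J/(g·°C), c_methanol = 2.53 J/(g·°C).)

Setting the total heat transfer to zero:
278*0.78*(T − 107) + 1350*2.53*(T − 15.7) = 0
3632.3 T = 76825
T = 76825 / 3632.3 = 21.2 °C

T_f ≈ 21.2 °C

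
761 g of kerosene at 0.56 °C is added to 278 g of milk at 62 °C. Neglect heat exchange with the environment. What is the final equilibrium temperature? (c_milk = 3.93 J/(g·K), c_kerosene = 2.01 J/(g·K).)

T_f ≈ 26.2 °C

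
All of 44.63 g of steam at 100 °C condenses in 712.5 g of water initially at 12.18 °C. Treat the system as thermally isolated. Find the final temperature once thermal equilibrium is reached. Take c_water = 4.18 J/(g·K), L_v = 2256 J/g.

Energy balance with sensible and latent terms:
steam→water at 100 °C releases m L_v = 44.63×2256 = 100685
  condensed water 100 °C→T: 186.55(T − 100)
  original water: 2978.2(T − 12.18)
3164.8 T = 100685 + 18655 + 36275 = 155616
T ≈ 49.17 °C, under the boiling point, so the assumption holds.

T_f ≈ 49.2 °C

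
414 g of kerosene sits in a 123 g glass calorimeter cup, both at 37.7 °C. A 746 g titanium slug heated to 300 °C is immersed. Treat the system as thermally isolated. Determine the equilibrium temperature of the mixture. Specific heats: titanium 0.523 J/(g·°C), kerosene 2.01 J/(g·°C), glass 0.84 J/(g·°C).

Energy conservation, ΣQ = 0:
746·0.523·(T − 300) + 414·2.01·(T − 37.7) + 123·0.84·(T − 37.7) = 0
1325.6 T = 152314
T ≈ 114.90 °C

T_f ≈ 114.9 °C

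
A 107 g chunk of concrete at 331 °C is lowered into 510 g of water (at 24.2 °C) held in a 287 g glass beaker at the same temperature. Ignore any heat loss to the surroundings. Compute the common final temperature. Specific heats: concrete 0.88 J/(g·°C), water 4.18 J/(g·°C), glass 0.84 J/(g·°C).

Heat gained plus heat lost sum to zero:
107×0.88×(T − 331) + 510×4.18×(T − 24.2) + 287×0.84×(T − 24.2) = 0
94.16(T − 331) + 2131.8(T − 24.2) + 241.08(T − 24.2) = 0
(94.16 + 2131.8 + 241.08) T = 94.16×331 + 2131.8×24.2 + 241.08×24.2
T = 88591/2467 ≈ 35.91 °C

T_f ≈ 35.9 °C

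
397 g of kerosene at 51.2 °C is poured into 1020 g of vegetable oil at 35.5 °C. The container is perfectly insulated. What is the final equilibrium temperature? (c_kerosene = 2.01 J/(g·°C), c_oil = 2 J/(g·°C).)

T_f ≈ 39.9 °C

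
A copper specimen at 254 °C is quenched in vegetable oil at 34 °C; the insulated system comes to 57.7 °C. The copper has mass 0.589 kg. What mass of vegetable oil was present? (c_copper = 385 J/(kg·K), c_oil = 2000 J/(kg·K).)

Energy conservation, ΣQ = 0:
0.589×385×(57.7 − 254) + m×2000×(57.7 − 34) = 0
47400 m = 44514
m = 44514/47400 ≈ 0.9391 kg

m ≈ 0.939 kg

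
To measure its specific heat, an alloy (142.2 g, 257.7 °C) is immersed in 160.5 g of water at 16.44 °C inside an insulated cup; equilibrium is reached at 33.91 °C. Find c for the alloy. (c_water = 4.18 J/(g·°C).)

c ≈ 0.368 J/(g·°C)

Let T be the final temperature. ΣQ_i = 0:
142.2·c·(33.91 − 257.7) + 160.5·4.18·(33.91 − 16.44) = 0
-31823 c = -11720
c = -11720/-31823 ≈ 0.3683 J/(g·°C)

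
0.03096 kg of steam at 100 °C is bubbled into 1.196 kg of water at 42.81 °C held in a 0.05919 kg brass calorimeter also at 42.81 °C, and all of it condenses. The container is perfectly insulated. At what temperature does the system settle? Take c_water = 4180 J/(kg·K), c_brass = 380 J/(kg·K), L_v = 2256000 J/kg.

T_f ≈ 57.8 °C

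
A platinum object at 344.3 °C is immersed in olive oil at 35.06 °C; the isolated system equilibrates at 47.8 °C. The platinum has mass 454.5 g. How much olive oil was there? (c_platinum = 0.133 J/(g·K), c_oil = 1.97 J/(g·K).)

Let T be the final temperature. ΣQ_i = 0:
454.5×0.133×(47.8 − 344.3) + m×1.97×(47.8 − 35.06) = 0
25.1 m = 17923
m = 17923/25.1 ≈ 714.1 g

m ≈ 714 g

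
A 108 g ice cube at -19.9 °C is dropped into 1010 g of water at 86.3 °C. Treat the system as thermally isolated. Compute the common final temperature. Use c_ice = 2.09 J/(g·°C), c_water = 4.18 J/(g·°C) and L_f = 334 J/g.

T_f ≈ 69.3 °C

Taking heat into each body as positive, Σ m c ΔT = 0:
warm ice to 0 °C: 108×2.09×(0 − (-19.9)) = 4491.8; fusion: m_ice L_f = 108×334 = 36072; meltwater 0→T: 108×4.18×T = 451.44 T; water cools: 1010×4.18×(T − 86.3) = 4221.8(T − 86.3)
4673.2 T = 364341 − 40564 = 323778
T ≈ 69.28 °C. Since T > 0 °C, the all-ice-melts assumption holds.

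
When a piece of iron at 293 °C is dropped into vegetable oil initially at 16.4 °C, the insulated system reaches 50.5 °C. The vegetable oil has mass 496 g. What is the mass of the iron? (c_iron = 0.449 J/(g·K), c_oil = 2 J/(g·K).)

Heat lost by the iron = heat gained by the oil:
m×0.449×(293 − 50.5) = 496×2×(50.5 − 16.4)
108.88 m = 33827  ⇒  m ≈ 310.7 g

m ≈ 311 g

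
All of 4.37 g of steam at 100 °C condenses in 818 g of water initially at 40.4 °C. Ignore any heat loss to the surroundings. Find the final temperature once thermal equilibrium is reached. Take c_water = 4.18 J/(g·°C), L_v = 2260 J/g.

Energy conservation, ΣQ = 0:
latent heat released on condensation: 4.37×2260 = 9876.2; condensate cools 100→T: 4.37×4.18×(T − 100) = 18.27(T − 100); original water: 3419.2(T − 40.4)
3437.5 T = 9876.2 + 1826.7 + 138137 = 149840
T ≈ 43.59 °C (< 100 °C, so full condensation is consistent).

T_f ≈ 43.6 °C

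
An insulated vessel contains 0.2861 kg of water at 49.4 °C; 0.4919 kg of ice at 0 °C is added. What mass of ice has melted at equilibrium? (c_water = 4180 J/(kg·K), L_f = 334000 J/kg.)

m_melted ≈ 0.177 kg

Water can give up m c ΔT = 0.2861·4180·49.4 = 59077 J before reaching 0 °C.
Melting all 0.4919 kg of ice would need 0.4919·334000 = 164295 J.
Since 59077 < 164295 J, not all the ice melts; equilibrium is at 0 °C.
Mass melted = 59077/334000 ≈ 0.1769 kg.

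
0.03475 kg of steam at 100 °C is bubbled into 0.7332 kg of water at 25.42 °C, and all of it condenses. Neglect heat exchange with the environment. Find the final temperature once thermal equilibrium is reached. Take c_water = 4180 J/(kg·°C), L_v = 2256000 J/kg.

T_f ≈ 53.2 °C

Energy balance with sensible and latent terms:
condense steam: −0.03475×2256000 = −78396
  condensate cools 100→T: 0.03475×4180×(T − 100) = 145.26(T − 100)
  original water: 3064.8(T − 25.42)
3210 T = 78396 + 14526 + 77907 = 170828
T ≈ 53.22 °C (< 100 °C, so full condensation is consistent).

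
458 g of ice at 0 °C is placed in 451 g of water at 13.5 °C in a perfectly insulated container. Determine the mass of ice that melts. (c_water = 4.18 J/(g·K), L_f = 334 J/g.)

Heat available from the water dropping to 0 °C: 451×4.18×13.5 = 25450 J.
Fully melting the ice requires m_ice L_f = 458×334 = 152972 J.
Since 25450 < 152972 J, not all the ice melts; equilibrium is at 0 °C.
m_melt = 25450 / L_f = 76.2 g.

m_melted ≈ 76.2 g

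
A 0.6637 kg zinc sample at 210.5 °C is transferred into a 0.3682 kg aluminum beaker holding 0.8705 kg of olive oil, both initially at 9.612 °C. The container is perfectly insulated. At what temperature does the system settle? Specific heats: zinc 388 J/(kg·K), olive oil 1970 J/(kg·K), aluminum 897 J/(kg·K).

T_f ≈ 32.1 °C

Heat gained plus heat lost sum to zero:
0.6637·388·(T − 210.5) + 0.8705·1970·(T − 9.612) + 0.3682·897·(T − 9.612) = 0
257.52(T − 210.5) + 1714.9(T − 9.612) + 330.28(T − 9.612) = 0
2302.7 T = 73865
T = 73865/2302.7 ≈ 32.08 °C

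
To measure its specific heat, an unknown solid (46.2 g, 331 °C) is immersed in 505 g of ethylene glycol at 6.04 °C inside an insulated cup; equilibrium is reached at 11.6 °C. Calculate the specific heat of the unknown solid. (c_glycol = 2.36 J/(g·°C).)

m_s c (T_s − T_f) = m_glycol c_glycol (T_f − T_0):
46.2×c×(331 − 11.6) = 505×2.36×(11.6 − 6.04)
14756 c = 6626.4  ⇒  c ≈ 0.4491 J/(g·°C)

c ≈ 0.449 J/(g·°C)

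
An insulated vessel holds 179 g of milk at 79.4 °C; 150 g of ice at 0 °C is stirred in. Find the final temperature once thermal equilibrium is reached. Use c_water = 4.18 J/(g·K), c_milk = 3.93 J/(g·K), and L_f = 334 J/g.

T_f ≈ 4.3 °C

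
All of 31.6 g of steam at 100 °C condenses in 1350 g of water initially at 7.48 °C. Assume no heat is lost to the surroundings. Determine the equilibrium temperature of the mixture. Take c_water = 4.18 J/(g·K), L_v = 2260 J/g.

Taking heat into each body as positive, Σ m c ΔT = 0:
latent heat released on condensation: 31.6·2260 = 71416; condensate cools 100→T: 31.6·4.18·(T − 100) = 132.09(T − 100); original water: 5643(T − 7.48)
5775.1 T = 71416 + 13209 + 42210 = 126834
T ≈ 21.96 °C (< 100 °C, so full condensation is consistent).

T_f ≈ 22.0 °C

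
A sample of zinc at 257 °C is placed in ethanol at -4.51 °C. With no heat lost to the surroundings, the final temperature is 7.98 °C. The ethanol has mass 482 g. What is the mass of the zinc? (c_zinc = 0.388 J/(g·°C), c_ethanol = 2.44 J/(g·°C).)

m ≈ 152 g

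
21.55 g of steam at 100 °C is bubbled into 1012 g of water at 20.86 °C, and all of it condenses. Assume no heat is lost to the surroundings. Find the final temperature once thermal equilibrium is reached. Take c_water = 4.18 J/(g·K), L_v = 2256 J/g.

Setting the total heat transfer to zero:
condense steam: −21.55·2256 = −48617; condensed water 100 °C→T: 90.08(T − 100); original water: 4230.2(T − 20.86)
4320.2 T = 48617 + 9007.9 + 88241 = 145866
T ≈ 33.76 °C, under the boiling point, so the assumption holds.

T_f ≈ 33.8 °C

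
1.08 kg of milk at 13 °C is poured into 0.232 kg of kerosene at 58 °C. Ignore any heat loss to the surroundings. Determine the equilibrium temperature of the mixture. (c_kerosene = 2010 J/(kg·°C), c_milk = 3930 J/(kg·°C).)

Taking heat into each body as positive, Σ m c ΔT = 0:
0.232·2010·(T − 58) + 1.08·3930·(T − 13) = 0
466.32(T − 58) + 4244.4(T − 13) = 0
(466.32 + 4244.4) T = 466.32·58 + 4244.4·13
T = 82224/4710.7 ≈ 17.45 °C

T_f ≈ 17.5 °C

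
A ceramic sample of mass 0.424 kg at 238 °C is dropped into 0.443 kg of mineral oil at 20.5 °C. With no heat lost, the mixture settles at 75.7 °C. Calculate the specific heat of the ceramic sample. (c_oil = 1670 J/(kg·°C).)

c ≈ 593 J/(kg·°C)

m_s c (T_s − T_f) = m_oil c_oil (T_f − T_0):
0.424×c×(238 − 75.7) = 0.443×1670×(75.7 − 20.5)
68.82 c = 40838  ⇒  c ≈ 593.4 J/(kg·°C)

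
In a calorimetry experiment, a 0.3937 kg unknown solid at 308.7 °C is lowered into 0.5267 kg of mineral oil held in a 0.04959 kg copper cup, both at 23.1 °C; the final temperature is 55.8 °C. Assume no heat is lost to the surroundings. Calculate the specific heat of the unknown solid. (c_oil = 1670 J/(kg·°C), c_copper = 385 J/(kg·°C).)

Energy conservation, ΣQ = 0:
0.3937·c·(55.8 − 308.7) + 0.5267·1670·(55.8 − 23.1) + 0.04959·385·(55.8 − 23.1) = 0
-99.57 c = -29387
c = -29387/-99.57 ≈ 295.1 J/(kg·°C)

c ≈ 295 J/(kg·°C)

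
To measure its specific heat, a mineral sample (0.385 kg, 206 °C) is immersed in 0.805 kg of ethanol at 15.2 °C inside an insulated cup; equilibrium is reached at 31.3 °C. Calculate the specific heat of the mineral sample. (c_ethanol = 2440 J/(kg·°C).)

Heat lost by the mineral sample = heat gained by the ethanol:
0.385·c·(206 − 31.3) = 0.805·2440·(31.3 − 15.2)
67.26 c = 31624  ⇒  c ≈ 470.2 J/(kg·°C)

c ≈ 470 J/(kg·°C)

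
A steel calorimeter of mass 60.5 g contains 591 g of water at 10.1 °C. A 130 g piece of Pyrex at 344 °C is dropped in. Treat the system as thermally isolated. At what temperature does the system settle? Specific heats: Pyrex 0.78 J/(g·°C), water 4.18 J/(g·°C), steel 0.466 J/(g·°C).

T_f ≈ 23.1 °C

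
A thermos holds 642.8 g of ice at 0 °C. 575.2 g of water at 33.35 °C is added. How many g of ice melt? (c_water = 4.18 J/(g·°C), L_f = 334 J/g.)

m_melted ≈ 240 g

Water can give up m c ΔT = 575.2·4.18·33.35 = 80185 J before reaching 0 °C.
Melting all 642.8 g of ice would need 642.8·334 = 214695 J.
That's not enough to melt it all — equilibrium is at 0 °C with ice remaining.
m_melted·334 = 80185  ⇒  m_melted ≈ 240.1 g.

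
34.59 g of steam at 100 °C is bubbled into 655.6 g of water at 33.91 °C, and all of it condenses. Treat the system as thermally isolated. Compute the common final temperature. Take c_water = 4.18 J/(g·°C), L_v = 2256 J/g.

Net heat exchanged in the isolated system is zero:
steam→water at 100 °C releases m L_v = 34.59·2256 = 78035; condensate cools 100→T: 34.59·4.18·(T − 100) = 144.59(T − 100); original water: 2740.4(T − 33.91)
2885 T = 78035 + 14459 + 92927 = 185421
T ≈ 64.27 °C — below 100 °C, confirming all the steam condensed.

T_f ≈ 64.3 °C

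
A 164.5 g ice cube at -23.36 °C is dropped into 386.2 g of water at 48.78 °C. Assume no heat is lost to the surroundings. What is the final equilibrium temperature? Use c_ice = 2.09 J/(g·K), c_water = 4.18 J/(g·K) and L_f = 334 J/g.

T_f ≈ 6.9 °C

Setting the total heat transfer to zero:
ice -23.36→0 °C: 164.5×2.09×23.36 = 8031.3; fusion: m_ice L_f = 164.5×334 = 54943; meltwater 0→T: 164.5×4.18×T = 687.61 T; water cools: 386.2×4.18×(T − 48.78) = 1614.3(T − 48.78)
2301.9 T = 78746 − 62974 = 15772
T ≈ 6.85 °C. Since T > 0 °C, the all-ice-melts assumption holds.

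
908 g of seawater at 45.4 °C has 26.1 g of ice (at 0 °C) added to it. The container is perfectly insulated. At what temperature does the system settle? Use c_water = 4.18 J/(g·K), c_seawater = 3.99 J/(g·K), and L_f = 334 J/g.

T_f ≈ 41.7 °C

Setting the total heat transfer to zero:
melt ice: 26.1×334 = 8717.4
  meltwater 0→T: 26.1×4.18×T = 109.1 T
  seawater cools: 908×3.99×(T − 45.4) = 3622.9(T − 45.4)
3732 T = 164481 − 8717.4 = 155763
T ≈ 41.74 °C (positive, so assuming full melt was valid).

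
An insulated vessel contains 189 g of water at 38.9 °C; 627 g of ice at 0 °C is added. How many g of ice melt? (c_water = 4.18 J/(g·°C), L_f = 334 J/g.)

m_melted ≈ 92 g

Water can give up m c ΔT = 189×4.18×38.9 = 30732 J before reaching 0 °C.
Fully melting the ice requires m_ice L_f = 627×334 = 209418 J.
30732 J < 209418 J, so only part of the ice melts and the system sits at 0 °C.
m_melt = 30732 / L_f = 92.01 g.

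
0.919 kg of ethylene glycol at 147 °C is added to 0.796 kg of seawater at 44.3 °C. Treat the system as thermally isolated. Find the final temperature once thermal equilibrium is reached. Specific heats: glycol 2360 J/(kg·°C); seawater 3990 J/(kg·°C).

Let T be the final temperature. ΣQ_i = 0:
0.919*2360*(T − 147) + 0.796*3990*(T − 44.3) = 0
5344.9 T = 459518
T = 459518 / 5344.9 = 86 °C

T_f ≈ 86.0 °C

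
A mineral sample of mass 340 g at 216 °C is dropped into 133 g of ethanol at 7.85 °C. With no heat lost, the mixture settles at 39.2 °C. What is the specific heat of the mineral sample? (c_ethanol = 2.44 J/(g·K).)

Setting the total heat transfer to zero:
340×c×(39.2 − 216) + 133×2.44×(39.2 − 7.85) = 0
-60112 c = -10174
c = -10174/-60112 ≈ 0.1692 J/(g·K)

c ≈ 0.169 J/(g·K)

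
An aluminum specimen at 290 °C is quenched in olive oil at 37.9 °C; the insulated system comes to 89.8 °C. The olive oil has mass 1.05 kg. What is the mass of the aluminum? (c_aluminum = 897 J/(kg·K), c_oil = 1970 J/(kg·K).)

m ≈ 0.598 kg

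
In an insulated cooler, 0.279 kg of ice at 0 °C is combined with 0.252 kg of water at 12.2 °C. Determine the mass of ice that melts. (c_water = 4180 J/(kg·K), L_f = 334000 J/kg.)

Cooling the water to 0 °C releases 0.252×4180×12.2 = 12851 J.
Melting all 0.279 kg of ice would need 0.279×334000 = 93186 J.
12851 J < 93186 J, so only part of the ice melts and the system sits at 0 °C.
m_melted×334000 = 12851  ⇒  m_melted ≈ 0.03848 kg.

m_melted ≈ 0.0385 kg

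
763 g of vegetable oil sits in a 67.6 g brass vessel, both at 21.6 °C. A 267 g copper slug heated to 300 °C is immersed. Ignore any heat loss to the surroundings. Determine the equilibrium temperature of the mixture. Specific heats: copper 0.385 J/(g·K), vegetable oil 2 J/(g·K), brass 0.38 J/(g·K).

T_f ≈ 38.9 °C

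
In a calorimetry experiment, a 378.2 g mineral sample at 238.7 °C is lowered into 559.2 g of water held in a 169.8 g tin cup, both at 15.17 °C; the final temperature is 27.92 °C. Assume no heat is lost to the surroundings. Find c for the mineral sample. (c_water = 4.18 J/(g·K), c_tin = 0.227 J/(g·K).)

Setting the total heat transfer to zero:
378.2·c·(27.92 − 238.7) + 559.2·4.18·(27.92 − 15.17) + 169.8·0.227·(27.92 − 15.17) = 0
-79717 c = -30294
c = -30294/-79717 ≈ 0.38 J/(g·K)

c ≈ 0.38 J/(g·K)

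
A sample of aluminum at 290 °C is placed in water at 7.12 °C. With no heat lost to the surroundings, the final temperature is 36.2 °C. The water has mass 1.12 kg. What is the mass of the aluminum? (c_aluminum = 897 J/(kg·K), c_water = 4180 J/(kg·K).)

m ≈ 0.598 kg

Heat lost by the aluminum = heat gained by the water:
m×897×(290 − 36.2) = 1.12×4180×(36.2 − 7.12)
227659 m = 136141  ⇒  m ≈ 0.598 kg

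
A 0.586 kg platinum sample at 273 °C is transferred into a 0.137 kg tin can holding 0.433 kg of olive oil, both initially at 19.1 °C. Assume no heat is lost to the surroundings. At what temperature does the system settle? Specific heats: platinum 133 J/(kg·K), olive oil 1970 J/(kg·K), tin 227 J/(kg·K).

T_f = Σ m_i c_i T_i / Σ m_i c_i:
T_f = (77.94·273 + 853.01·19.1 + 31.1·19.1) / (77.94 + 853.01 + 31.1)
    = 38164 / 962.05 ≈ 39.67 °C

T_f ≈ 39.7 °C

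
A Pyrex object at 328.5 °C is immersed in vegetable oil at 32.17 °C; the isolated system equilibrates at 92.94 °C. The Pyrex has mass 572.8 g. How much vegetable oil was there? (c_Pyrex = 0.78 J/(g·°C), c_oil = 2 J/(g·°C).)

m ≈ 866 g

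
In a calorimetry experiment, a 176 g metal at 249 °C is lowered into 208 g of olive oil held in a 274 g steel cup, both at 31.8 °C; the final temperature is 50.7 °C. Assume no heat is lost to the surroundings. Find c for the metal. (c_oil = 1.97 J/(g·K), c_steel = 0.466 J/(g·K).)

c ≈ 0.291 J/(g·K)

Conservation of energy gives ΣQ = 0:
176×c×(50.7 − 249) + 208×1.97×(50.7 − 31.8) + 274×0.466×(50.7 − 31.8) = 0
-34901 c = -10158
c = -10158/-34901 ≈ 0.291 J/(g·K)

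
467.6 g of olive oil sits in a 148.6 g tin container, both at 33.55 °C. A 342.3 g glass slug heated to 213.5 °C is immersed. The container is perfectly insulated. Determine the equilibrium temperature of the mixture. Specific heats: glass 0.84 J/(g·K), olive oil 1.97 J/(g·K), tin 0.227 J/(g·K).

Heat gained plus heat lost sum to zero:
342.3·0.84·(T − 213.5) + 467.6·1.97·(T − 33.55) + 148.6·0.227·(T − 33.55) = 0
(287.53 + 921.17 + 33.73) T = 287.53·213.5 + 921.17·33.55 + 33.73·33.55
T = 93425 / 1242.4 = 75.2 °C

T_f ≈ 75.2 °C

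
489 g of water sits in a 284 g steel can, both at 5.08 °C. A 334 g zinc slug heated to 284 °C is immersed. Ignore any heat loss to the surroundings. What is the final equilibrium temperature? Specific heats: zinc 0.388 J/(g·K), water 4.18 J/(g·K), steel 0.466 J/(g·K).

Energy conservation, ΣQ = 0:
334·0.388·(T − 284) + 489·4.18·(T − 5.08) + 284·0.466·(T − 5.08) = 0
129.59(T − 284) + 2044(T − 5.08) + 132.34(T − 5.08) = 0
(129.59 + 2044 + 132.34) T = 129.59·284 + 2044·5.08 + 132.34·5.08
T = 47860 / 2306 = 20.8 °C

T_f ≈ 20.8 °C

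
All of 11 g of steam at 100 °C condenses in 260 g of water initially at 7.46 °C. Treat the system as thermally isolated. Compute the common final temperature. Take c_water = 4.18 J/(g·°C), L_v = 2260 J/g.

T_f ≈ 33.2 °C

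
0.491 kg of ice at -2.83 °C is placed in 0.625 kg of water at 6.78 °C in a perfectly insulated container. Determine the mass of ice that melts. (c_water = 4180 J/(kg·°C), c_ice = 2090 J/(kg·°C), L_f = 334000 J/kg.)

m_melted ≈ 0.0443 kg

Water can give up m c ΔT = 0.625×4180×6.78 = 17713 J before reaching 0 °C.
Warming the ice to 0 °C takes 0.491×2090×2.83 = 2904.1 J, leaving 14809 J for melting.
Fully melting the ice requires m_ice L_f = 0.491×334000 = 163994 J.
That's not enough to melt it all — equilibrium is at 0 °C with ice remaining.
Mass melted = 14809/334000 ≈ 0.04434 kg.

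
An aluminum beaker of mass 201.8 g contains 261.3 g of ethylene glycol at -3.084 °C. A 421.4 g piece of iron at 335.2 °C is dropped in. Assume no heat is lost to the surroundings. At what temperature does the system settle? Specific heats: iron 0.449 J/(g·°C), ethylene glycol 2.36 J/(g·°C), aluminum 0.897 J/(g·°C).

With ΣQ=0 the equilibrium temperature is the m·c-weighted mean:
T_f = (189.21·335.2 + 616.67·(-3.084) + 181.01·(-3.084)) / (189.21 + 616.67 + 181.01)
    = 60963 / 986.89 ≈ 61.77 °C

T_f ≈ 61.8 °C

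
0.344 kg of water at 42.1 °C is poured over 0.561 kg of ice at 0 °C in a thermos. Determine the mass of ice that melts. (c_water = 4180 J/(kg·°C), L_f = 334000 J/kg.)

Water can give up m c ΔT = 0.344·4180·42.1 = 60536 J before reaching 0 °C.
Fully melting the ice requires m_ice L_f = 0.561·334000 = 187374 J.
Since 60536 < 187374 J, not all the ice melts; equilibrium is at 0 °C.
Mass melted = 60536/334000 ≈ 0.1812 kg.

m_melted ≈ 0.181 kg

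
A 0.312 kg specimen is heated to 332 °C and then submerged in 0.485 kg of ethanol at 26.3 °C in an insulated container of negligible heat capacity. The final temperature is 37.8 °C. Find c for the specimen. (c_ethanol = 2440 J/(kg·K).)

c ≈ 148 J/(kg·K)

m_s c (T_s − T_f) = m_ethanol c_ethanol (T_f − T_0):
0.312·c·(332 − 37.8) = 0.485·2440·(37.8 − 26.3)
91.79 c = 13609  ⇒  c ≈ 148.3 J/(kg·K)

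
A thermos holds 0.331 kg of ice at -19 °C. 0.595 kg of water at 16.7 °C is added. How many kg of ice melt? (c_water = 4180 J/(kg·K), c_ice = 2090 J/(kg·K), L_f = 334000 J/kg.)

Heat available from the water dropping to 0 °C: 0.595×4180×16.7 = 41535 J.
Warming the ice to 0 °C takes 0.331×2090×19 = 13144 J, leaving 28391 J for melting.
To melt every bit of ice: 0.331×334000 = 110554 J.
That's not enough to melt it all — equilibrium is at 0 °C with ice remaining.
m_melted×334000 = 28391  ⇒  m_melted ≈ 0.085 kg.

m_melted ≈ 0.085 kg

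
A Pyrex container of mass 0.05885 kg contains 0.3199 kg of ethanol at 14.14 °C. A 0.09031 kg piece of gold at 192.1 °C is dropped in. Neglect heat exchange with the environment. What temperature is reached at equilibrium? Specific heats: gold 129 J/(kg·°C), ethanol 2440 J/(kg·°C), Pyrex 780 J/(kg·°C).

Net heat exchanged in the isolated system is zero:
0.09031*129*(T − 192.1) + 0.3199*2440*(T − 14.14) + 0.05885*780*(T − 14.14) = 0
11.65(T − 192.1) + 780.56(T − 14.14) + 45.9(T − 14.14) = 0
838.11 T = 13924
T ≈ 16.61 °C

T_f ≈ 16.6 °C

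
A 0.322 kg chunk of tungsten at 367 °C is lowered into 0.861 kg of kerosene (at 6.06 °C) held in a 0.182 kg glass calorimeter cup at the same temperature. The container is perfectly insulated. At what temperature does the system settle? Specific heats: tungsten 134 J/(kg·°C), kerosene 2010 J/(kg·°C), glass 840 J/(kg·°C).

T_f ≈ 14.1 °C

Let T be the final temperature. ΣQ_i = 0:
0.322×134×(T − 367) + 0.861×2010×(T − 6.06) + 0.182×840×(T − 6.06) = 0
43.15(T − 367) + 1730.6(T − 6.06) + 152.88(T − 6.06) = 0
1926.6 T = 27249
T = 27249 / 1926.6 = 14.1 °C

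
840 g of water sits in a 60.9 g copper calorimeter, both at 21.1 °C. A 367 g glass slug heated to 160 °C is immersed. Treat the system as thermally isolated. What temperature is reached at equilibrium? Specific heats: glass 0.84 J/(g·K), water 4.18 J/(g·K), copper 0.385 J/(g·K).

T_f ≈ 32.2 °C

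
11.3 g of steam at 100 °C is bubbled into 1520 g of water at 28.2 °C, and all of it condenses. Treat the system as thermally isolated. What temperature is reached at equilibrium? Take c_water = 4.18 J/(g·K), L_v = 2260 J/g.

Energy balance with sensible and latent terms:
steam→water at 100 °C releases m L_v = 11.3·2260 = 25538
  condensed water 100 °C→T: 47.23(T − 100)
  original water: 6353.6(T − 28.2)
6400.8 T = 25538 + 4723.4 + 179172 = 209433
T ≈ 32.72 °C — below 100 °C, confirming all the steam condensed.

T_f ≈ 32.7 °C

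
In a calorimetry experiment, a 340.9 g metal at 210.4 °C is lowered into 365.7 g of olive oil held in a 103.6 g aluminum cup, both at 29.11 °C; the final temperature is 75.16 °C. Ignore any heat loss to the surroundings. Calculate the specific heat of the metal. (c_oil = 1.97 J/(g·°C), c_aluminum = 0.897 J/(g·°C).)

c ≈ 0.812 J/(g·°C)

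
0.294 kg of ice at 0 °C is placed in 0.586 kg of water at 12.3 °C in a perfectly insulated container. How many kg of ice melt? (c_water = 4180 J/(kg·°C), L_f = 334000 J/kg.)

m_melted ≈ 0.0902 kg

Cooling the water to 0 °C releases 0.586·4180·12.3 = 30129 J.
Fully melting the ice requires m_ice L_f = 0.294·334000 = 98196 J.
That's not enough to melt it all — equilibrium is at 0 °C with ice remaining.
m_melted·334000 = 30129  ⇒  m_melted ≈ 0.09021 kg.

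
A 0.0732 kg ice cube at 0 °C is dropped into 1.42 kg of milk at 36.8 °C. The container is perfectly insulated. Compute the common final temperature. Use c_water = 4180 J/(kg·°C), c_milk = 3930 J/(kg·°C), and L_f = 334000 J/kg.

T_f ≈ 30.7 °C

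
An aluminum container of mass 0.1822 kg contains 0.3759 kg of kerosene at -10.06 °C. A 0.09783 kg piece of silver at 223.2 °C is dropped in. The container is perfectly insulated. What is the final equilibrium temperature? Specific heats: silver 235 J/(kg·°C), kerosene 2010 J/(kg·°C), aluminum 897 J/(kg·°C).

Let T be the final temperature. ΣQ_i = 0:
0.09783×235×(T − 223.2) + 0.3759×2010×(T − (-10.06)) + 0.1822×897×(T − (-10.06)) = 0
22.99(T − 223.2) + 755.56(T − (-10.06)) + 163.43(T − (-10.06)) = 0
941.98 T = -4113.7
T = -4113.7/941.98 ≈ -4.37 °C

T_f ≈ -4.4 °C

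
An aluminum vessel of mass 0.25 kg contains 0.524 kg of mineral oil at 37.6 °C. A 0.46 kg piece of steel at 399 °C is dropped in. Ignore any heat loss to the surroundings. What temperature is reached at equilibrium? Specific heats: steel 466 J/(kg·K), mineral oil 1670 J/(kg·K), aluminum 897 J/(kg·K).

Taking heat into each body as positive, Σ m c ΔT = 0:
0.46×466×(T − 399) + 0.524×1670×(T − 37.6) + 0.25×897×(T − 37.6) = 0
1313.7 T = 126864
T ≈ 96.57 °C

T_f ≈ 96.6 °C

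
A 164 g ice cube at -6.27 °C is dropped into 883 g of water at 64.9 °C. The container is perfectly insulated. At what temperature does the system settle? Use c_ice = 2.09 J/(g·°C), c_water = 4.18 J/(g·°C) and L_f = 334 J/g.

T_f ≈ 41.7 °C

Net heat exchanged in the isolated system is zero:
warm ice to 0 °C: 164×2.09×(0 − (-6.27)) = 2149.1; melt ice: 164×334 = 54776; warm the meltwater: 685.52 T; water cools: 883×4.18×(T − 64.9) = 3690.9(T − 64.9)
4376.5 T = 239542 − 56925 = 182617
T ≈ 41.73 °C. Since T > 0 °C, the all-ice-melts assumption holds.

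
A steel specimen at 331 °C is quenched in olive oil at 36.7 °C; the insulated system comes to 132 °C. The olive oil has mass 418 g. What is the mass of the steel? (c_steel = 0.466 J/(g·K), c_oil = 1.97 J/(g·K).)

m ≈ 846 g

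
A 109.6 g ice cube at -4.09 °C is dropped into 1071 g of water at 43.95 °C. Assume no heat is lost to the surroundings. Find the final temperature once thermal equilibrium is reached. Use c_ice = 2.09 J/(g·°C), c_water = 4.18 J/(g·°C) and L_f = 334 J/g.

Heat gained plus heat lost sum to zero:
ice -4.09→0 °C: 109.6×2.09×4.09 = 936.87; fusion: m_ice L_f = 109.6×334 = 36606; warm the meltwater: 458.13 T; water cools: 1071×4.18×(T − 43.95) = 4476.8(T − 43.95)
4934.9 T = 196754 − 37543 = 159211
T ≈ 32.26 °C. Since T > 0 °C, the all-ice-melts assumption holds.

T_f ≈ 32.3 °C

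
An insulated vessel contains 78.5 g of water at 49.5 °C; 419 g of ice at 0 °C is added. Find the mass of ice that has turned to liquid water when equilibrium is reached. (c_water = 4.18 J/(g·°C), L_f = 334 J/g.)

m_melted ≈ 48.6 g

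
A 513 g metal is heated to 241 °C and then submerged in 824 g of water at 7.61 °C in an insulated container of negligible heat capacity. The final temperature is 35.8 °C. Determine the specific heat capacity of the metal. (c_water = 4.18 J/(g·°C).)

c ≈ 0.922 J/(g·°C)

Heat gained plus heat lost sum to zero:
513×c×(35.8 − 241) + 824×4.18×(35.8 − 7.61) = 0
-105268 c = -97095
c = -97095/-105268 ≈ 0.9224 J/(g·°C)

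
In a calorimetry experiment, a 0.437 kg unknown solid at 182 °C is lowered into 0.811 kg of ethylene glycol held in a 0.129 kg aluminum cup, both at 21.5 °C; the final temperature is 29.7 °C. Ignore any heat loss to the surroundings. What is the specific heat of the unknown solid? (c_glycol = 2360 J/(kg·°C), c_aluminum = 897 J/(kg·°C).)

c ≈ 250 J/(kg·°C)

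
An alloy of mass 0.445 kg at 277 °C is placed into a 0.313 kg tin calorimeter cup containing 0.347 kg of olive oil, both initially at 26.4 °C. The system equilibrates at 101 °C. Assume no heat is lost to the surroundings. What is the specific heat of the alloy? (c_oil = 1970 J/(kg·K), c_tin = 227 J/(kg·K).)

Conservation of energy gives ΣQ = 0:
0.445·c·(101 − 277) + 0.347·1970·(101 − 26.4) + 0.313·227·(101 − 26.4) = 0
-78.32 c = -56296
c = -56296/-78.32 ≈ 718.8 J/(kg·K)

c ≈ 719 J/(kg·K)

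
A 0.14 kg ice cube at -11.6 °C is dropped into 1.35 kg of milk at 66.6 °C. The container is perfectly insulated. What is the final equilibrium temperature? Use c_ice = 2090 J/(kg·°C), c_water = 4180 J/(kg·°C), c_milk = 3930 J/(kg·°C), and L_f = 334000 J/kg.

Energy conservation, ΣQ = 0:
ice -11.6→0 °C: 0.14×2090×11.6 = 3394.2
  melt ice: 0.14×334000 = 46760
  warm the meltwater: 585.2 T
  milk: 5305.5(T − 66.6)
5890.7 T = 353346 − 50154 = 303192
T ≈ 51.47 °C — above 0 °C, consistent with complete melting.

T_f ≈ 51.5 °C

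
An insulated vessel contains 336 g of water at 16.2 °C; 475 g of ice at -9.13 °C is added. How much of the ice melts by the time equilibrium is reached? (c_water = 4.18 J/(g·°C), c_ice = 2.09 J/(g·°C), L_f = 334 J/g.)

Heat available from the water dropping to 0 °C: 336×4.18×16.2 = 22753 J.
Warming the ice to 0 °C takes 475×2.09×9.13 = 9063.8 J, leaving 13689 J for melting.
Melting all 475 g of ice would need 475×334 = 158650 J.
Since 13689 < 158650 J, not all the ice melts; equilibrium is at 0 °C.
Mass melted = 13689/334 ≈ 40.98 g.

m_melted ≈ 41 g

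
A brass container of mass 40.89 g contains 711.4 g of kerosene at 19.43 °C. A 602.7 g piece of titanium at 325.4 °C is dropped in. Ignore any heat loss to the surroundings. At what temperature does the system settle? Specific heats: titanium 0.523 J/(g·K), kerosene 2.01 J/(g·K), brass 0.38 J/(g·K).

Taking heat into each body as positive, Σ m c ΔT = 0:
602.7×0.523×(T − 325.4) + 711.4×2.01×(T − 19.43) + 40.89×0.38×(T − 19.43) = 0
315.21(T − 325.4) + 1429.9(T − 19.43) + 15.54(T − 19.43) = 0
(315.21 + 1429.9 + 15.54) T = 315.21×325.4 + 1429.9×19.43 + 15.54×19.43
T = 130655 / 1760.7 = 74.2 °C

T_f ≈ 74.2 °C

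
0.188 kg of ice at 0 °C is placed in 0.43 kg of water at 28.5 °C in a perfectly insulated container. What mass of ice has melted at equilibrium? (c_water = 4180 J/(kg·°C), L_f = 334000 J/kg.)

m_melted ≈ 0.153 kg

Cooling the water to 0 °C releases 0.43·4180·28.5 = 51226 J.
To melt every bit of ice: 0.188·334000 = 62792 J.
51226 J < 62792 J, so only part of the ice melts and the system sits at 0 °C.
m_melted·334000 = 51226  ⇒  m_melted ≈ 0.1534 kg.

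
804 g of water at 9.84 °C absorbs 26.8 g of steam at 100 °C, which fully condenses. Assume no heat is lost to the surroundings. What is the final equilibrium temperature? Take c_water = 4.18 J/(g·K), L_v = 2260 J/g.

T_f ≈ 30.2 °C

Taking heat into each body as positive, Σ m c ΔT = 0:
steam→water at 100 °C releases m L_v = 26.8×2260 = 60568
  condensed water 100 °C→T: 112.02(T − 100)
  original water: 3360.7(T − 9.84)
3472.7 T = 60568 + 11202 + 33069 = 104840
T ≈ 30.19 °C — below 100 °C, confirming all the steam condensed.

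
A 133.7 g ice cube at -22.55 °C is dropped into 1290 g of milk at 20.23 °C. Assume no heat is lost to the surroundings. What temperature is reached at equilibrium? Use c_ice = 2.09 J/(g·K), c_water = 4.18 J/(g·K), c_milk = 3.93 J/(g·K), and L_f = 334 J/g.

Energy conservation, ΣQ = 0:
ice -22.55→0 °C: 133.7×2.09×22.55 = 6301.2
  melt ice: 133.7×334 = 44656
  warm the meltwater: 558.87 T
  milk cools: 1290×3.93×(T − 20.23) = 5069.7(T − 20.23)
5628.6 T = 102560 − 50957 = 51603
T ≈ 9.17 °C (positive, so assuming full melt was valid).

T_f ≈ 9.2 °C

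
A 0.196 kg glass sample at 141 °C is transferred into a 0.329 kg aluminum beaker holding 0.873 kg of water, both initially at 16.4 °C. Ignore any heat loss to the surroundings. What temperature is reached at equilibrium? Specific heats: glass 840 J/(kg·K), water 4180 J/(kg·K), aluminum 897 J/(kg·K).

Energy conservation, ΣQ = 0:
0.196·840·(T − 141) + 0.873·4180·(T − 16.4) + 0.329·897·(T − 16.4) = 0
164.64(T − 141) + 3649.1(T − 16.4) + 295.11(T − 16.4) = 0
(164.64 + 3649.1 + 295.11) T = 164.64·141 + 3649.1·16.4 + 295.11·16.4
T ≈ 21.39 °C

T_f ≈ 21.4 °C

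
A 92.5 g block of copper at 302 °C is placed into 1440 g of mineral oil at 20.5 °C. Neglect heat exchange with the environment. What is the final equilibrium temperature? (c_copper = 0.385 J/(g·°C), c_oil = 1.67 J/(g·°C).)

T_f ≈ 24.6 °C

Taking heat into each body as positive, Σ m c ΔT = 0:
92.5·0.385·(T − 302) + 1440·1.67·(T − 20.5) = 0
2440.4 T = 60053
T = 60053 / 2440.4 = 24.6 °C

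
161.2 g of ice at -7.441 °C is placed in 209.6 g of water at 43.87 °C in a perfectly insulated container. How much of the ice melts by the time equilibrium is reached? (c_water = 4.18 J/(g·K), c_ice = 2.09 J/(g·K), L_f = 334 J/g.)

m_melted ≈ 108 g

Water can give up m c ΔT = 209.6×4.18×43.87 = 38436 J before reaching 0 °C.
Of that, 161.2×2.09×7.441 = 2506.9 J goes to bring the ice to 0 °C, leaving 35929 J.
Melting all 161.2 g of ice would need 161.2×334 = 53841 J.
35929 J < 53841 J, so only part of the ice melts and the system sits at 0 °C.
Mass melted = 35929/334 ≈ 107.6 g.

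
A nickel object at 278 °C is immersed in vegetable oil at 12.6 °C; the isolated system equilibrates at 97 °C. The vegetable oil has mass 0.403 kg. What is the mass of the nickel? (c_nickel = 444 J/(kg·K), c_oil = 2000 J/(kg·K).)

m ≈ 0.846 kg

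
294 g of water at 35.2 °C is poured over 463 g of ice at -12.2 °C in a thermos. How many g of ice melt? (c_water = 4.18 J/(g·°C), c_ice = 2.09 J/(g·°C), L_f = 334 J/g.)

m_melted ≈ 94.2 g

Water can give up m c ΔT = 294·4.18·35.2 = 43258 J before reaching 0 °C.
Warming the ice to 0 °C takes 463·2.09·12.2 = 11806 J, leaving 31452 J for melting.
Fully melting the ice requires m_ice L_f = 463·334 = 154642 J.
31452 J < 154642 J, so only part of the ice melts and the system sits at 0 °C.
m_melt = 31452 / L_f = 94.17 g.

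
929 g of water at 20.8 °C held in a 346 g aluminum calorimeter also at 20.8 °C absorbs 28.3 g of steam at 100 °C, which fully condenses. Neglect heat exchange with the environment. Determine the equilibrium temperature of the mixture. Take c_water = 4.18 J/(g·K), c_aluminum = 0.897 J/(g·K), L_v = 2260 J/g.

T_f ≈ 37.8 °C

Taking heat into each body as positive, Σ m c ΔT = 0:
latent heat released on condensation: 28.3×2260 = 63958
  condensed water 100 °C→T: 118.29(T − 100)
  water warms: 929×4.18×(T − 20.8) = 3883.2(T − 20.8)
  cup: 310.36(T − 20.8)
4311.9 T = 63958 + 11829 + 87227 = 163014
T ≈ 37.81 °C — below 100 °C, confirming all the steam condensed.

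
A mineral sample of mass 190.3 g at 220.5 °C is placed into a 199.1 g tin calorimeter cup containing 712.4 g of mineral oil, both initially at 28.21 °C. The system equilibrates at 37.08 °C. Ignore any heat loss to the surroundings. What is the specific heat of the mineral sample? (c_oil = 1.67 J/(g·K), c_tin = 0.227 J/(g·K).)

c ≈ 0.314 J/(g·K)

Energy conservation, ΣQ = 0:
190.3×c×(37.08 − 220.5) + 712.4×1.67×(37.08 − 28.21) + 199.1×0.227×(37.08 − 28.21) = 0
-34905 c = -10954
c = -10954/-34905 ≈ 0.3138 J/(g·K)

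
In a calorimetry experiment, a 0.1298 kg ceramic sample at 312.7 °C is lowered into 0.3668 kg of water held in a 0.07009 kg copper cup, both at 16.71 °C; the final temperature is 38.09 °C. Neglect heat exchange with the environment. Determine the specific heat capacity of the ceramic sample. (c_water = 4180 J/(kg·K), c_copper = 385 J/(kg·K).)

Heat gained plus heat lost sum to zero:
0.1298×c×(38.09 − 312.7) + 0.3668×4180×(38.09 − 16.71) + 0.07009×385×(38.09 − 16.71) = 0
-35.64 c = -33357
c = -33357/-35.64 ≈ 935.8 J/(kg·K)

c ≈ 936 J/(kg·K)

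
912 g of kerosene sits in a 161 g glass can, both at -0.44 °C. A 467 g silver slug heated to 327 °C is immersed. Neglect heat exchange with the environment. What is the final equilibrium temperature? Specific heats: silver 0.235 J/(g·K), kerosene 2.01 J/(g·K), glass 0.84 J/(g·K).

T_f ≈ 16.9 °C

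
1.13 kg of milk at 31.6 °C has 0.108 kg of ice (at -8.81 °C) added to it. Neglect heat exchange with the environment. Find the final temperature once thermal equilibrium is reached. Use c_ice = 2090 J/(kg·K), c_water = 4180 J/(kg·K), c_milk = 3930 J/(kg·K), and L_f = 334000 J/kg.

Net heat exchanged in the isolated system is zero:
warm ice to 0 °C: 0.108×2090×(0 − (-8.81)) = 1988.6
  melt ice: 0.108×334000 = 36072
  meltwater 0→T: 0.108×4180×T = 451.44 T
  milk: 4440.9(T − 31.6)
4892.3 T = 140332 − 38061 = 102272
T ≈ 20.90 °C (positive, so assuming full melt was valid).

T_f ≈ 20.9 °C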